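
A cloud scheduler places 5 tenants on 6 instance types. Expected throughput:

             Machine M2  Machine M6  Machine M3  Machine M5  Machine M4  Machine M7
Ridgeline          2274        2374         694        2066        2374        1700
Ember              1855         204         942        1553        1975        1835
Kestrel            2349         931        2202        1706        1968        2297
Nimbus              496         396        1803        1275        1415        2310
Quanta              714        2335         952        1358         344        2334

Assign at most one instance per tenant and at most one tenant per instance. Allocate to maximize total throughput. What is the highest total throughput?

Optimal: Ridgeline→Machine M2 (2274 ops/s), Ember→Machine M4 (1975 ops/s), Kestrel→Machine M3 (2202 ops/s), Nimbus→Machine M7 (2310 ops/s), Quanta→Machine M6 (2335 ops/s) — total 2274+1975+2202+2310+2335 = 11096 ops/s.
Max-entry greedy (repeatedly take the single best remaining cell) gives 10835 ops/s, worse by 261.
Next-best assignment: Ridgeline→Machine M4, Ember→Machine M2, Kestrel→Machine M3, Nimbus→Machine M7, Quanta→Machine M6 = 11076 ops/s.
Every other assignment is strictly worse.

Max total: 11096 ops/s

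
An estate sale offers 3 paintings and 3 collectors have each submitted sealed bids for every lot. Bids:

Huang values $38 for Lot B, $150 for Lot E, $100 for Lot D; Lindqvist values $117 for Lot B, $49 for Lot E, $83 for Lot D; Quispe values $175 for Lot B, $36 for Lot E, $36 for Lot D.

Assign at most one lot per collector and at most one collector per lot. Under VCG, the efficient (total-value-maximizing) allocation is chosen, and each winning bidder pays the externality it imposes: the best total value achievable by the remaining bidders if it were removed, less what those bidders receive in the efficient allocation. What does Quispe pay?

Quispe pays $34.

Efficient allocation: Huang→Lot E ($150), Lindqvist→Lot D ($83), Quispe→Lot B ($175); total welfare W = $408.
Quispe receives Lot B at value $175, so the others get W − 175 = $233.
Without Quispe: best allocation of the remaining 2 bidders over all 3 lots is Huang→Lot E ($150), Lindqvist→Lot B ($117), total $267.
VCG payment = (others' best without Quispe) − (others' welfare with Quispe) = 267 − 233 = $34.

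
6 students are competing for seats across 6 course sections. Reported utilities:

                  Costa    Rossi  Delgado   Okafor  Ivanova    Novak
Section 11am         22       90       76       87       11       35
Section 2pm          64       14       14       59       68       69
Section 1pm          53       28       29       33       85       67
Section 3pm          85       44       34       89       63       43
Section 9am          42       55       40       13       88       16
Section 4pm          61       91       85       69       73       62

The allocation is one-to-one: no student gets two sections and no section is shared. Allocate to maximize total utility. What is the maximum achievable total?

Optimal: Costa→Section 2pm (64 points), Rossi→Section 11am (90 points), Delgado→Section 4pm (85 points), Okafor→Section 3pm (89 points), Ivanova→Section 9am (88 points), Novak→Section 1pm (67 points) — total 64+90+85+89+88+67 = 483 points.
Row-greedy (each student in turn takes its best remaining section) gives 466 points, worse by 17.
Checked against all permutations: 483 points is optimal.

Max total: 483 points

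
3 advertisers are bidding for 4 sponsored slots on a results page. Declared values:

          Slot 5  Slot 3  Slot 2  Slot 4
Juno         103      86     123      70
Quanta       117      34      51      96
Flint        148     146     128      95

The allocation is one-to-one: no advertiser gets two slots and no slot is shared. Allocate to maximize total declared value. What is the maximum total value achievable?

Treat this as an assignment problem: match each advertiser to one slot.
Optimal: Juno→Slot 2 ($123), Quanta→Slot 5 ($117), Flint→Slot 3 ($146) — total 123+117+146 = $386.
Column-greedy (each slot in turn goes to its best remaining advertiser) gives $285, worse by 101.

Max total: $386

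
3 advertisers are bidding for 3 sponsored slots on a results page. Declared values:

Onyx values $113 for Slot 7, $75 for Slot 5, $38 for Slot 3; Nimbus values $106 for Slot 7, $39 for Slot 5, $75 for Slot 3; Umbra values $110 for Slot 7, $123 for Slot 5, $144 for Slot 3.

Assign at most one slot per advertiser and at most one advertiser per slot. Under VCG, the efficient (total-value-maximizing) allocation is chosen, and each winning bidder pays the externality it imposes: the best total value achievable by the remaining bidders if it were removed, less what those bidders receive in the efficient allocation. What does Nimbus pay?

Efficient allocation: Onyx→Slot 5 ($75), Nimbus→Slot 7 ($106), Umbra→Slot 3 ($144); total welfare W = $325.
Nimbus receives Slot 7 at value $106, so the others get W − 106 = $219.
Without Nimbus: best allocation of the remaining 2 bidders over all 3 slots is Onyx→Slot 7 ($113), Umbra→Slot 3 ($144), total $257.
VCG payment = (others' best without Nimbus) − (others' welfare with Nimbus) = 257 − 219 = $38.

Nimbus pays $38.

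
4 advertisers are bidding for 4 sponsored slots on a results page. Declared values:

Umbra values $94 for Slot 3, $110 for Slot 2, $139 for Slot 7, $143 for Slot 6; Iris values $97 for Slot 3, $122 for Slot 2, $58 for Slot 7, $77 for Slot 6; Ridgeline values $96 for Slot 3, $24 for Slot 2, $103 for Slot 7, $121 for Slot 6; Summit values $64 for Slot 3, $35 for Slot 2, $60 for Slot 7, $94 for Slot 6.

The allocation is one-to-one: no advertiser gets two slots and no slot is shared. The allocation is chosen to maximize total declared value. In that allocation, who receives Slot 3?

Ridgeline receives Slot 3.

Optimal: Umbra→Slot 7 ($139), Iris→Slot 2 ($122), Ridgeline→Slot 3 ($96), Summit→Slot 6 ($94) — total 139+122+96+94 = $451.
Max-entry greedy (repeatedly take the single best remaining cell) gives $432, worse by 19.
Swapping Umbra↔Ridgeline (Umbra→Slot 3 $94, Ridgeline→Slot 7 $103) loses 38.
Every other assignment is strictly worse.
Ridgeline's own top slot is Slot 6 ($121), but forcing Ridgeline→Slot 6 and reassigning the rest optimally gives only $446 — worse by 5.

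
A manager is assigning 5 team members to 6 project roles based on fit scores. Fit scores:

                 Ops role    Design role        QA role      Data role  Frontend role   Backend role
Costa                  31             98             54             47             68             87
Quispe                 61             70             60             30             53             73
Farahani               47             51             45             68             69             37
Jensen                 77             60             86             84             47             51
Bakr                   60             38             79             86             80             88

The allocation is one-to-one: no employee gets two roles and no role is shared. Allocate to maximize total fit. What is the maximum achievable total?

Maximum total: 412 pts

Treat this as an assignment problem: match each employee to one role.
Optimal: Costa→Design role (98 pts), Quispe→Backend role (73 pts), Farahani→Frontend role (69 pts), Jensen→QA role (86 pts), Bakr→Data role (86 pts) — total 98+73+69+86+86 = 412 pts.
Max-entry greedy (repeatedly take the single best remaining cell) gives 402 pts, worse by 10.
Next-best assignment: Costa→Design role, Quispe→Backend role, Farahani→Data role, Jensen→QA role, Bakr→Frontend role = 405 pts.
No other one-to-one assignment exceeds 412 pts.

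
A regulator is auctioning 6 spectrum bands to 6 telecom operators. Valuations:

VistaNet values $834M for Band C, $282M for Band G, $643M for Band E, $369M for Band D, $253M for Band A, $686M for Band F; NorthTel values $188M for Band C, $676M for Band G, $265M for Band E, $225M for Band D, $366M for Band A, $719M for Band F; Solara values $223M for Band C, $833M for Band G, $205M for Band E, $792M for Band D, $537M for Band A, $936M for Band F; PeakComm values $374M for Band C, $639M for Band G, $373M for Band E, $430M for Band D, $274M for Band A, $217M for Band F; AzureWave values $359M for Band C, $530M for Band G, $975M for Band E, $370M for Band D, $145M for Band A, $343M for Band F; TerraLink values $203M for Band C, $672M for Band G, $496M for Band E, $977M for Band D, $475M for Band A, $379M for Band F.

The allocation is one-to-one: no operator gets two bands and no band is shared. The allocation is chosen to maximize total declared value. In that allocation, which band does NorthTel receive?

Optimal: VistaNet→Band C ($834M), NorthTel→Band A ($366M), Solara→Band F ($936M), PeakComm→Band G ($639M), AzureWave→Band E ($975M), TerraLink→Band D ($977M) — total 834+366+936+639+975+977 = $4727M.
Column-greedy (each band in turn goes to its best remaining operator) gives $4202M, worse by 525.
NorthTel's own top band is Band F ($719M), but forcing NorthTel→Band F and reassigning the rest optimally gives only $4681M — worse by 46.

NorthTel receives Band A.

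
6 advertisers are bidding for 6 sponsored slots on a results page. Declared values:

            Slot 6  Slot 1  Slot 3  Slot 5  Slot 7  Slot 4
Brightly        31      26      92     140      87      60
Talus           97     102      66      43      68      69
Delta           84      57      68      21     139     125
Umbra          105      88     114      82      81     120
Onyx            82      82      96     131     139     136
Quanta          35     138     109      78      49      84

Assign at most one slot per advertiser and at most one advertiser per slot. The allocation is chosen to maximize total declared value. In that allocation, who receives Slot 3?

Optimal: Brightly→Slot 5 ($140), Talus→Slot 6 ($97), Delta→Slot 7 ($139), Umbra→Slot 3 ($114), Onyx→Slot 4 ($136), Quanta→Slot 1 ($138) — total 140+97+139+114+136+138 = $764.
Row-greedy (each advertiser in turn takes its best remaining slot) gives $632, worse by 132.
Every other assignment is strictly worse.
Umbra's own top slot is Slot 4 ($120), but forcing Umbra→Slot 4 and reassigning the rest optimally gives only $730 — worse by 34.

Umbra receives Slot 3.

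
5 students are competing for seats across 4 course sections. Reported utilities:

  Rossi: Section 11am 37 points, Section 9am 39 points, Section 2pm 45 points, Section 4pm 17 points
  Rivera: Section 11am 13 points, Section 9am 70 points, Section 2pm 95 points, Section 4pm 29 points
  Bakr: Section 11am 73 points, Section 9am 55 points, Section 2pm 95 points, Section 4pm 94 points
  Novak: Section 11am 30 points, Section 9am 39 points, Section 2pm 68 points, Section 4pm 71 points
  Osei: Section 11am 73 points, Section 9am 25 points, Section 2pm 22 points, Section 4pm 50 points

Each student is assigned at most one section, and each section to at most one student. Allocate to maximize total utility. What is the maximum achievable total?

Max total: 309 points

Optimal: Osei→Section 11am (73 points), Rivera→Section 9am (70 points), Bakr→Section 2pm (95 points), Novak→Section 4pm (71 points) — total 73+70+95+71 = 309 points.
Max-entry greedy (repeatedly take the single best remaining cell) gives 301 points, worse by 8.
Next-best assignment: Osei→Section 11am, Rivera→Section 9am, Novak→Section 2pm, Bakr→Section 4pm = 305 points.
Checked against all permutations: 309 points is optimal.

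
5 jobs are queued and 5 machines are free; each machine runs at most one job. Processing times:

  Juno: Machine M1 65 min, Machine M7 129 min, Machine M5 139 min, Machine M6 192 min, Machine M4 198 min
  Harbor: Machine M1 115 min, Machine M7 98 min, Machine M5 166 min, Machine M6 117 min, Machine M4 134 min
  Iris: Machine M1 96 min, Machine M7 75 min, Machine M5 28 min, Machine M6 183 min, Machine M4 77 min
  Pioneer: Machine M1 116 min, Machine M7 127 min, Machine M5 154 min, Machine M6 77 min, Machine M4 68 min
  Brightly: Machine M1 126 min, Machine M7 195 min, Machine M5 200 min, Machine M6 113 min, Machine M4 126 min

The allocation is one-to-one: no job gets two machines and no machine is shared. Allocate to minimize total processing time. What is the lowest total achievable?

Min total: 372 min

Treat this as an assignment problem: match each job to one machine.
Optimal: Juno→Machine M1 (65 min), Harbor→Machine M7 (98 min), Iris→Machine M5 (28 min), Pioneer→Machine M4 (68 min), Brightly→Machine M6 (113 min) — total 65+98+28+68+113 = 372 min.
Column-greedy (each machine in turn goes to its cheapest remaining job) gives 541 min, worse by 169.
Checked against all permutations: 372 min is optimal.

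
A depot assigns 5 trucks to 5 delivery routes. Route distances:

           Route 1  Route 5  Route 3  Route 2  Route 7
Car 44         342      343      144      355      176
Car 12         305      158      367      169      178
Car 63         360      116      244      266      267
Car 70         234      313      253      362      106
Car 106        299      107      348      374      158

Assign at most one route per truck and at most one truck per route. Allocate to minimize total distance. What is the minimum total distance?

Minimum total: 821 km

Optimal: Car 44→Route 3 (144 km), Car 12→Route 2 (169 km), Car 63→Route 5 (116 km), Car 70→Route 1 (234 km), Car 106→Route 7 (158 km) — total 144+169+116+234+158 = 821 km.
Row-greedy (each truck in turn takes its cheapest remaining route) gives 973 km, worse by 152.
Next-best assignment: Car 44→Route 3, Car 12→Route 2, Car 63→Route 5, Car 70→Route 7, Car 106→Route 1 = 834 km.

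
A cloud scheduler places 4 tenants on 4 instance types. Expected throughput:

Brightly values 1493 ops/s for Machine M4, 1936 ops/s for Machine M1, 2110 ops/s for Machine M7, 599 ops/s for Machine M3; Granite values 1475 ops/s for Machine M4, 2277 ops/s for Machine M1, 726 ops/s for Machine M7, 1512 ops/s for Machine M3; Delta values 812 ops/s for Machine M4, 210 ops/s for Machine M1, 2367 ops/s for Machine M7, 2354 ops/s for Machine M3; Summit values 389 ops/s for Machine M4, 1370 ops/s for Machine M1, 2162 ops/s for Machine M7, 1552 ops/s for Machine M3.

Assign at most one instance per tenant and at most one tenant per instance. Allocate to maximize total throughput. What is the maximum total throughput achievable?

Max total: 8286 ops/s

Treat this as an assignment problem: match each tenant to one instance.
Optimal: Brightly→Machine M4 (1493 ops/s), Granite→Machine M1 (2277 ops/s), Delta→Machine M3 (2354 ops/s), Summit→Machine M7 (2162 ops/s) — total 1493+2277+2354+2162 = 8286 ops/s.
Swapping Summit↔Granite (Summit→Machine M1 1370 ops/s, Granite→Machine M7 726 ops/s) loses 2343.
No other one-to-one assignment exceeds 8286 ops/s.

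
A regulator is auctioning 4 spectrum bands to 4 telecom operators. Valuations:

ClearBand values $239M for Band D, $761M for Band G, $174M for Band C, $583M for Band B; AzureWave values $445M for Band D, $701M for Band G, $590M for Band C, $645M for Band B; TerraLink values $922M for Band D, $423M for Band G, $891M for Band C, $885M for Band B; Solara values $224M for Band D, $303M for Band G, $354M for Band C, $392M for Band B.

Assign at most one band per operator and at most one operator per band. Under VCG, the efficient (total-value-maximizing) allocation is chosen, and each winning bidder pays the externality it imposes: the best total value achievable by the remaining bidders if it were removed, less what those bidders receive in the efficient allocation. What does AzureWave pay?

AzureWave pays $38M.

Efficient allocation: ClearBand→Band G ($761M), AzureWave→Band B ($645M), TerraLink→Band D ($922M), Solara→Band C ($354M); total welfare W = $2682M.
AzureWave receives Band B at value $645M, so the others get W − 645 = $2037M.
Without AzureWave: best allocation of the remaining 3 bidders over all 4 bands is ClearBand→Band G ($761M), TerraLink→Band D ($922M), Solara→Band B ($392M), total $2075M.
VCG payment = (others' best without AzureWave) − (others' welfare with AzureWave) = 2075 − 2037 = $38M.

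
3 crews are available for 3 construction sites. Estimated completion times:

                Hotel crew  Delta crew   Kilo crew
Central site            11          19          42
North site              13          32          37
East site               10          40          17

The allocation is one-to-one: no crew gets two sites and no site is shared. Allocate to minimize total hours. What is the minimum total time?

Min total: 49 hours

Optimal: Hotel crew→North site (13 hours), Delta crew→Central site (19 hours), Kilo crew→East site (17 hours) — total 13+19+17 = 49 hours.
Min-entry greedy (repeatedly take the single cheapest remaining cell) gives 66 hours, worse by 17.
Next-best assignment: Hotel crew→Central site, Delta crew→North site, Kilo crew→East site = 60 hours.
Swapping Delta crew↔Kilo crew (Delta crew→East site 40 hours, Kilo crew→Central site 42 hours) adds 46.
Checked against all permutations: 49 hours is optimal.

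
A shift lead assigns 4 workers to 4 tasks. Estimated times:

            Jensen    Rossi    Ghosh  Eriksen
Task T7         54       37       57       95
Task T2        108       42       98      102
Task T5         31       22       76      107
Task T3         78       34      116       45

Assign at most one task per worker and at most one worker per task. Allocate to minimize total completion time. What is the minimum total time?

Optimal: Jensen→Task T5 (31 min), Rossi→Task T2 (42 min), Ghosh→Task T7 (57 min), Eriksen→Task T3 (45 min) — total 31+42+57+45 = 175 min.
Column-greedy (each task in turn goes to its cheapest remaining worker) gives 211 min, worse by 36.

Minimum total: 175 min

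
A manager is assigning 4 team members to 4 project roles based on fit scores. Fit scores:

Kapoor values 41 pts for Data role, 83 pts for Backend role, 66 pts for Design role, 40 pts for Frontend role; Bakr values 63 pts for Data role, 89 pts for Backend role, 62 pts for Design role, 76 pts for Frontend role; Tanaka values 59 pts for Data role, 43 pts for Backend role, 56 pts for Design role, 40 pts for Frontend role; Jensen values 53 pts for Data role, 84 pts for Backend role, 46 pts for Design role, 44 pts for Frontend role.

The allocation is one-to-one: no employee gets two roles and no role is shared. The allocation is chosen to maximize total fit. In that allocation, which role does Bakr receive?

This is a one-to-one assignment (maximum-weight bipartite matching).
Optimal: Kapoor→Design role (66 pts), Bakr→Frontend role (76 pts), Tanaka→Data role (59 pts), Jensen→Backend role (84 pts) — total 66+76+59+84 = 285 pts.
Max-entry greedy (repeatedly take the single best remaining cell) gives 258 pts, worse by 27.
Next-best assignment: Kapoor→Backend role, Bakr→Frontend role, Tanaka→Design role, Jensen→Data role = 268 pts.
No other one-to-one assignment exceeds 285 pts.
Bakr's own top role is Backend role (89 pts), but forcing Bakr→Backend role and reassigning the rest optimally gives only 258 pts — worse by 27.

Bakr receives Frontend role.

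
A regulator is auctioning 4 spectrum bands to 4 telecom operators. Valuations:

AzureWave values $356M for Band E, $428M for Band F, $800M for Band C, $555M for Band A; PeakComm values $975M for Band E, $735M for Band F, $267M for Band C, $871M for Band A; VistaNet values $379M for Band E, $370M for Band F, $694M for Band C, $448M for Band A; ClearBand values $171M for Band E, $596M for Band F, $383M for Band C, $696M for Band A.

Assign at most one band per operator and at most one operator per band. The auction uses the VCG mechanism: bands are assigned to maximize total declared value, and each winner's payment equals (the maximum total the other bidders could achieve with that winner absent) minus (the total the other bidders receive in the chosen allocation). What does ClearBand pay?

ClearBand pays $79M.

Efficient allocation: AzureWave→Band C ($800M), PeakComm→Band E ($975M), VistaNet→Band F ($370M), ClearBand→Band A ($696M); total welfare W = $2841M.
ClearBand receives Band A at value $696M, so the others get W − 696 = $2145M.
Without ClearBand: best allocation of the remaining 3 bidders over all 4 bands is AzureWave→Band A ($555M), PeakComm→Band E ($975M), VistaNet→Band C ($694M), total $2224M.
VCG payment = (others' best without ClearBand) − (others' welfare with ClearBand) = 2224 − 2145 = $79M.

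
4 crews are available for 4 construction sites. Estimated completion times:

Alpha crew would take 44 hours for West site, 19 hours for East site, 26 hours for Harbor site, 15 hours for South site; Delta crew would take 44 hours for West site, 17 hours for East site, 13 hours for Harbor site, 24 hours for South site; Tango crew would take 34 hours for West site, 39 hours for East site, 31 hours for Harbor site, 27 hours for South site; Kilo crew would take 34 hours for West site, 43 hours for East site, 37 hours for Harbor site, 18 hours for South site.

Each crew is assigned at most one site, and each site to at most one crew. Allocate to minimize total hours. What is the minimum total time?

Optimal: Alpha crew→East site (19 hours), Delta crew→Harbor site (13 hours), Tango crew→West site (34 hours), Kilo crew→South site (18 hours) — total 19+13+34+18 = 84 hours.
Column-greedy (each site in turn goes to its cheapest remaining crew) gives 95 hours, worse by 11.

Min total: 84 hours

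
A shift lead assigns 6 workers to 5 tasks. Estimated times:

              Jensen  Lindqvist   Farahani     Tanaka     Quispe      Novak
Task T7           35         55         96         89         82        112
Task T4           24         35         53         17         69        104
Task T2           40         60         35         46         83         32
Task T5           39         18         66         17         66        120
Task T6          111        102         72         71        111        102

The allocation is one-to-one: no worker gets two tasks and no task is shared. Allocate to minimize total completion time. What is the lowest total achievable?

Optimal: Jensen→Task T7 (35 min), Tanaka→Task T4 (17 min), Novak→Task T2 (32 min), Lindqvist→Task T5 (18 min), Farahani→Task T6 (72 min) — total 35+17+32+18+72 = 174 min.
Row-greedy (each worker in turn takes its cheapest remaining task) gives 230 min, worse by 56.
Swapping Novak↔Tanaka (Novak→Task T4 104 min, Tanaka→Task T2 46 min) adds 101.
Every other assignment is strictly worse.

Min total: 174 min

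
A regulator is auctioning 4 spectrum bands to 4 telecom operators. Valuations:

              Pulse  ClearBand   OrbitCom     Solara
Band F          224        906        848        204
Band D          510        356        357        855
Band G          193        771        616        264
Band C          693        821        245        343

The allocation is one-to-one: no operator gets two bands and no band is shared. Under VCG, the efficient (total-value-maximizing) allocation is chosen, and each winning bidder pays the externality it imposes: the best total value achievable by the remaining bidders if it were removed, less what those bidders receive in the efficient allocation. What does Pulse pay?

Pulse pays $50M.

Efficient allocation: Pulse→Band C ($693M), ClearBand→Band G ($771M), OrbitCom→Band F ($848M), Solara→Band D ($855M); total welfare W = $3167M.
Pulse receives Band C at value $693M, so the others get W − 693 = $2474M.
Without Pulse: best allocation of the remaining 3 bidders over all 4 bands is ClearBand→Band C ($821M), OrbitCom→Band F ($848M), Solara→Band D ($855M), total $2524M.
VCG payment = (others' best without Pulse) − (others' welfare with Pulse) = 2524 − 2474 = $50M.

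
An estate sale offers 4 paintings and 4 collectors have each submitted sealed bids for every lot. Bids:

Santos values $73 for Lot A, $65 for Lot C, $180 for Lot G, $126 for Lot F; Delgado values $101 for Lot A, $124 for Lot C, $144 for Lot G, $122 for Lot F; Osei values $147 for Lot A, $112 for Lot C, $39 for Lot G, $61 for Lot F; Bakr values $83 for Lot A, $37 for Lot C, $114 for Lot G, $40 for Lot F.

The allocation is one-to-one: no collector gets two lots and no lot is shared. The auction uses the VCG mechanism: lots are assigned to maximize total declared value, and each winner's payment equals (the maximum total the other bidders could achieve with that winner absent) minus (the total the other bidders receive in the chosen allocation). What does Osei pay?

Osei pays $23.

Efficient allocation: Santos→Lot F ($126), Delgado→Lot C ($124), Osei→Lot A ($147), Bakr→Lot G ($114); total welfare W = $511.
Osei receives Lot A at value $147, so the others get W − 147 = $364.
Without Osei: best allocation of the remaining 3 bidders over all 4 lots is Santos→Lot G ($180), Delgado→Lot C ($124), Bakr→Lot A ($83), total $387.
VCG payment = (others' best without Osei) − (others' welfare with Osei) = 387 − 364 = $23.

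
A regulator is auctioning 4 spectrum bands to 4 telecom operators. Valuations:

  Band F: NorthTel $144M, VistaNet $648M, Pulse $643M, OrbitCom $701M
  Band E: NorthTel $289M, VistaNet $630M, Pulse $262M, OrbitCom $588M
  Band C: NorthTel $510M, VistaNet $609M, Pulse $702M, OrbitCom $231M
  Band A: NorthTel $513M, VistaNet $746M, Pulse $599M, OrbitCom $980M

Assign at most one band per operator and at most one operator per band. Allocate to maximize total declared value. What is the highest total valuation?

Optimal: NorthTel→Band C ($510M), VistaNet→Band E ($630M), Pulse→Band F ($643M), OrbitCom→Band A ($980M) — total 510+630+643+980 = $2763M.
Row-greedy (each operator in turn takes its best remaining band) gives $2451M, worse by 312.
Swapping NorthTel↔OrbitCom (NorthTel→Band A $513M, OrbitCom→Band C $231M) loses 746.

Max total: $2763M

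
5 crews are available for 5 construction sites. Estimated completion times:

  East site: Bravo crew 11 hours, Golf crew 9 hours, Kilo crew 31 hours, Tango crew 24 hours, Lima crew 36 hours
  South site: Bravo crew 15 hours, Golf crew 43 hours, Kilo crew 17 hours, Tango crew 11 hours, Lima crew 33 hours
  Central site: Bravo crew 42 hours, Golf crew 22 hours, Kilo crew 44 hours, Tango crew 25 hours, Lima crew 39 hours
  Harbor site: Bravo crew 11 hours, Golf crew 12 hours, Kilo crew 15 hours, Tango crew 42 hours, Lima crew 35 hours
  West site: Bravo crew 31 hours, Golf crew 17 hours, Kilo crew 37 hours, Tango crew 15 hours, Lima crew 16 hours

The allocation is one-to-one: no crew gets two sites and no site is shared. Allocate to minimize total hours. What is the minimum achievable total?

This is a one-to-one assignment (minimum-cost bipartite matching).
Optimal: Bravo crew→East site (11 hours), Golf crew→Central site (22 hours), Kilo crew→Harbor site (15 hours), Tango crew→South site (11 hours), Lima crew→West site (16 hours) — total 11+22+15+11+16 = 75 hours.
Min-entry greedy (repeatedly take the single cheapest remaining cell) gives 91 hours, worse by 16.

Minimum total: 75 hours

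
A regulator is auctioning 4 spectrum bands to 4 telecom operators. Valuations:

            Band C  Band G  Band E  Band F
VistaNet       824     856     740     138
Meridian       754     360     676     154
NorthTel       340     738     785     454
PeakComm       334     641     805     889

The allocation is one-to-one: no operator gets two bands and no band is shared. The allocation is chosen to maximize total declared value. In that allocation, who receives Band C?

Meridian receives Band C.

Treat this as an assignment problem: match each operator to one band.
Optimal: VistaNet→Band G ($856M), Meridian→Band C ($754M), NorthTel→Band E ($785M), PeakComm→Band F ($889M) — total 856+754+785+889 = $3284M.
Column-greedy (each band in turn goes to its best remaining operator) gives $2521M, worse by 763.
Swapping VistaNet↔Meridian (VistaNet→Band C $824M, Meridian→Band G $360M) loses 426.
Checked against all permutations: $3284M is optimal.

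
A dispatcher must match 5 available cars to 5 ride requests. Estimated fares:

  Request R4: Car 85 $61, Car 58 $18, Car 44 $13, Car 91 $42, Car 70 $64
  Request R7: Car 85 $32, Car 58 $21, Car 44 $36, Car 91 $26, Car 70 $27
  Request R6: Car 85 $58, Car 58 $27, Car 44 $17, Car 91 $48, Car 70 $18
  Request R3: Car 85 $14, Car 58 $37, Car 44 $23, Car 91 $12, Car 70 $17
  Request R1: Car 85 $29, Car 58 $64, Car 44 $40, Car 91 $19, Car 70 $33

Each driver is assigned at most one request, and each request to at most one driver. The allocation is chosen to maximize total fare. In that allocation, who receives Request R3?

Car 44 receives Request R3.

Optimal: Car 85→Request R6 ($58), Car 58→Request R1 ($64), Car 44→Request R3 ($23), Car 91→Request R7 ($26), Car 70→Request R4 ($64) — total 58+64+23+26+64 = $235.
Column-greedy (each request in turn goes to its best remaining driver) gives $214, worse by 21.
No other one-to-one assignment exceeds $235.
Car 44's own top request is Request R1 ($40), but forcing Car 44→Request R1 and reassigning the rest optimally gives only $225 — worse by 10.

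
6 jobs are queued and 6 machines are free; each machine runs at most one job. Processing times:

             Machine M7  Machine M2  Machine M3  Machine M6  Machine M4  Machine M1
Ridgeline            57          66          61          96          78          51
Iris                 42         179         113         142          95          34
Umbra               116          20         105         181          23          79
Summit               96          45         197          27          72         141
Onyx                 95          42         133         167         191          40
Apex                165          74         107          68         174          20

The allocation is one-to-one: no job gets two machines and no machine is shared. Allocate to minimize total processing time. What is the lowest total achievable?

Min total: 215 min

Optimal: Ridgeline→Machine M3 (61 min), Iris→Machine M7 (42 min), Umbra→Machine M4 (23 min), Summit→Machine M6 (27 min), Onyx→Machine M2 (42 min), Apex→Machine M1 (20 min) — total 61+42+23+27+42+20 = 215 min.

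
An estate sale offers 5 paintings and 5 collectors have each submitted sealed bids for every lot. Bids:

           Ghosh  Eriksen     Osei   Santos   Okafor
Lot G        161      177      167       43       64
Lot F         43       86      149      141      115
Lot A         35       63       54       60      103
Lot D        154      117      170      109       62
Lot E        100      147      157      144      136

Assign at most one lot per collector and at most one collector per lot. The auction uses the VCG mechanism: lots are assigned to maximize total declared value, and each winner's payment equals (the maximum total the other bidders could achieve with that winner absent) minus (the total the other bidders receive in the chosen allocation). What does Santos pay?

Efficient allocation: Ghosh→Lot D ($154), Eriksen→Lot G ($177), Osei→Lot E ($157), Santos→Lot F ($141), Okafor→Lot A ($103); total welfare W = $732.
Santos receives Lot F at value $141, so the others get W − 141 = $591.
Without Santos: best allocation of the remaining 4 bidders over all 5 lots is Ghosh→Lot D ($154), Eriksen→Lot G ($177), Osei→Lot F ($149), Okafor→Lot E ($136), total $616.
VCG payment = (others' best without Santos) − (others' welfare with Santos) = 616 − 591 = $25.

Santos pays $25.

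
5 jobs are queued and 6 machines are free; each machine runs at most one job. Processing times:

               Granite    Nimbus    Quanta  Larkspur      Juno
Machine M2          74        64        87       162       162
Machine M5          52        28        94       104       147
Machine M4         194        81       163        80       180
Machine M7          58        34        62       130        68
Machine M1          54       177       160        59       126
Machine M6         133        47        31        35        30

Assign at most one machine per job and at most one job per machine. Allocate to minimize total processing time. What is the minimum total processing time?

Minimum total: 253 min

Treat this as an assignment problem: match each job to one machine.
Optimal: Granite→Machine M2 (74 min), Nimbus→Machine M5 (28 min), Quanta→Machine M7 (62 min), Larkspur→Machine M1 (59 min), Juno→Machine M6 (30 min) — total 74+28+62+59+30 = 253 min.
Column-greedy (each machine in turn goes to its cheapest remaining job) gives 384 min, worse by 131.
Swapping Larkspur↔Nimbus (Larkspur→Machine M5 104 min, Nimbus→Machine M1 177 min) adds 194.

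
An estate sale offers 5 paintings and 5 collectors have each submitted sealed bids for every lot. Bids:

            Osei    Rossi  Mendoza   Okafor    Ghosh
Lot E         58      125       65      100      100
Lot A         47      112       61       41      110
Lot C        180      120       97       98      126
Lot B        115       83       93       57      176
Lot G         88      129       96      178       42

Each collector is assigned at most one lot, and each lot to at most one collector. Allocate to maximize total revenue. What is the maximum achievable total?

Optimal: Osei→Lot C ($180), Rossi→Lot E ($125), Mendoza→Lot A ($61), Okafor→Lot G ($178), Ghosh→Lot B ($176) — total 180+125+61+178+176 = $720.
Row-greedy (each collector in turn takes its best remaining lot) gives $612, worse by 108.
Next-best assignment: Osei→Lot C, Rossi→Lot A, Mendoza→Lot E, Okafor→Lot G, Ghosh→Lot B = $711.
Swapping Osei↔Ghosh (Osei→Lot B $115, Ghosh→Lot C $126) loses 115.

Maximum total: $720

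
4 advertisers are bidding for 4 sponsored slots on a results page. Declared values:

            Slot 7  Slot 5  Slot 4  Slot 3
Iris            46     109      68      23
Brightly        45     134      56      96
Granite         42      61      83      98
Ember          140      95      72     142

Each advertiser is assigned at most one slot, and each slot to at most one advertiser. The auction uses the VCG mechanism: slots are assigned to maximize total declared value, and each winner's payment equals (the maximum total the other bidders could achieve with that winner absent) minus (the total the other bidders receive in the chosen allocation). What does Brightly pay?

Brightly pays $41.

Efficient allocation: Iris→Slot 4 ($68), Brightly→Slot 5 ($134), Granite→Slot 3 ($98), Ember→Slot 7 ($140); total welfare W = $440.
Brightly receives Slot 5 at value $134, so the others get W − 134 = $306.
Without Brightly: best allocation of the remaining 3 bidders over all 4 slots is Iris→Slot 5 ($109), Granite→Slot 3 ($98), Ember→Slot 7 ($140), total $347.
VCG payment = (others' best without Brightly) − (others' welfare with Brightly) = 347 − 306 = $41.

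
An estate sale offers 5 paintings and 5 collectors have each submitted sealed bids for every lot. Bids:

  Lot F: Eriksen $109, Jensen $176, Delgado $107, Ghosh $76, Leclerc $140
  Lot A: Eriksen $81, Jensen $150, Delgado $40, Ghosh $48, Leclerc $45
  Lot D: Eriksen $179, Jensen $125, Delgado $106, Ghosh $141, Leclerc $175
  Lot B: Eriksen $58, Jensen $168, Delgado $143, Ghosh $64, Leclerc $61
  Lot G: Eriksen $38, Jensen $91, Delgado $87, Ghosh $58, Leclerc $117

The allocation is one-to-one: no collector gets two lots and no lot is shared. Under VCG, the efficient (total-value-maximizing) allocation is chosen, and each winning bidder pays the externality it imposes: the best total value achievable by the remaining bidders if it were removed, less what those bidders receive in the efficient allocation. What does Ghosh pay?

Ghosh pays $3.

Efficient allocation: Eriksen→Lot D ($179), Jensen→Lot A ($150), Delgado→Lot B ($143), Ghosh→Lot G ($58), Leclerc→Lot F ($140); total welfare W = $670.
Ghosh receives Lot G at value $58, so the others get W − 58 = $612.
Without Ghosh: best allocation of the remaining 4 bidders over all 5 lots is Eriksen→Lot D ($179), Jensen→Lot F ($176), Delgado→Lot B ($143), Leclerc→Lot G ($117), total $615.
VCG payment = (others' best without Ghosh) − (others' welfare with Ghosh) = 615 − 612 = $3.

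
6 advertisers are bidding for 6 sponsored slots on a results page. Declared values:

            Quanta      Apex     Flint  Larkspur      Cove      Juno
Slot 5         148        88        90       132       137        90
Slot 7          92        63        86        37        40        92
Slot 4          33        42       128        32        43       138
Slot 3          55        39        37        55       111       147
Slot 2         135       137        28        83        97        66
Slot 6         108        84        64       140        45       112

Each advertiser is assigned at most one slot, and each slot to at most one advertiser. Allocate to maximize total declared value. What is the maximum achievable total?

Max total: $781

Optimal: Quanta→Slot 7 ($92), Apex→Slot 2 ($137), Flint→Slot 4 ($128), Larkspur→Slot 6 ($140), Cove→Slot 5 ($137), Juno→Slot 3 ($147) — total 92+137+128+140+137+147 = $781.
Max-entry greedy (repeatedly take the single best remaining cell) gives $740, worse by 41.
Next-best assignment: Quanta→Slot 5, Apex→Slot 2, Flint→Slot 7, Larkspur→Slot 6, Cove→Slot 3, Juno→Slot 4 = $760.
Swapping Quanta↔Apex (Quanta→Slot 2 $135, Apex→Slot 7 $63) loses 31.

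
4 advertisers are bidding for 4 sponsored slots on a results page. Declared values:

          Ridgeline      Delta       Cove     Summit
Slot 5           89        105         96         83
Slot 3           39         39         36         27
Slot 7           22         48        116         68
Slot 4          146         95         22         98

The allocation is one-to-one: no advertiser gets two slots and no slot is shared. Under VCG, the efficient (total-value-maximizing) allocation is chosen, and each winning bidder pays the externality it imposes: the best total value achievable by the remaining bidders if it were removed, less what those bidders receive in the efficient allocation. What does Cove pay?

Efficient allocation: Ridgeline→Slot 4 ($146), Delta→Slot 5 ($105), Cove→Slot 7 ($116), Summit→Slot 3 ($27); total welfare W = $394.
Cove receives Slot 7 at value $116, so the others get W − 116 = $278.
Without Cove: best allocation of the remaining 3 bidders over all 4 slots is Ridgeline→Slot 4 ($146), Delta→Slot 5 ($105), Summit→Slot 7 ($68), total $319.
VCG payment = (others' best without Cove) − (others' welfare with Cove) = 319 − 278 = $41.

Cove pays $41.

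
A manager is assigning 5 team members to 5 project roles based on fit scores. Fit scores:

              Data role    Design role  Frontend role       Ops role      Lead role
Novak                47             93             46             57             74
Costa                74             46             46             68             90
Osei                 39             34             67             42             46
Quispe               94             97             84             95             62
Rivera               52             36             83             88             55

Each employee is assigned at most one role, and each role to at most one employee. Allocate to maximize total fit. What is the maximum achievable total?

This is the linear assignment problem.
Optimal: Novak→Design role (93 pts), Costa→Lead role (90 pts), Osei→Frontend role (67 pts), Quispe→Data role (94 pts), Rivera→Ops role (88 pts) — total 93+90+67+94+88 = 432 pts.
Max-entry greedy (repeatedly take the single best remaining cell) gives 389 pts, worse by 43.
Next-best assignment: Novak→Design role, Costa→Lead role, Osei→Ops role, Quispe→Data role, Rivera→Frontend role = 402 pts.

Maximum total: 432 pts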